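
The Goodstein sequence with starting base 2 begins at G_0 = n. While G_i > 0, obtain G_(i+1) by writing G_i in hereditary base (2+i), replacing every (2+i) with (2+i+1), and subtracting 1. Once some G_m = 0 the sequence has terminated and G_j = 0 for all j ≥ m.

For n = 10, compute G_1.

10 —HB2→ 2^(2 + 1) + 2 —bump→ 3^(3 + 1) + 3 = 84 —(−1)→ 83
83 —HB3→ 3^(3 + 1) + 2 —bump→ 4^(4 + 1) + 2 = 1026 —(−1)→ 1025

83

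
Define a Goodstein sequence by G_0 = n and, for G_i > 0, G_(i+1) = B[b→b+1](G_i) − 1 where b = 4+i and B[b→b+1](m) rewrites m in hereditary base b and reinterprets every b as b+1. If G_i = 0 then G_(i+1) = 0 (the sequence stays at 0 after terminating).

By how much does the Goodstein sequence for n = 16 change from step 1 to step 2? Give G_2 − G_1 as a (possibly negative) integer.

i=0: 16 = 4^2 (b=4); 4→5: 5^2 = 25; 25−1 = 24
i=1: 24 = 4·5 + 4 (b=5); 5→6: 4·6 + 4 = 28; 28−1 = 27

3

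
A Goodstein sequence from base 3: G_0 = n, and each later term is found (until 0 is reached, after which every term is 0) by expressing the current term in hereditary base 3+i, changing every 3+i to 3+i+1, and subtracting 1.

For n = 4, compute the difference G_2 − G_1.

0

4 —HB3→ 3 + 1 —bump→ 4 + 1 = 5 —(−1)→ 4
4 —HB4→ 4 —bump→ 5 = 5 —(−1)→ 4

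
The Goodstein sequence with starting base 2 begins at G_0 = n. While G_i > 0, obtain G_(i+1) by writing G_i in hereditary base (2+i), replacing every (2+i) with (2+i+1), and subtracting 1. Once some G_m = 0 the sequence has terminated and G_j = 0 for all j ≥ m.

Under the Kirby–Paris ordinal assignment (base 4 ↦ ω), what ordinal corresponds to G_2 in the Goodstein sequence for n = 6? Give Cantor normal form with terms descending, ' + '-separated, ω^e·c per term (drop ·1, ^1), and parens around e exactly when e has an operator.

G_0=6  [base 2] 2^2 + 2  →[2↦3]→  3^3 + 3 = 30  −1 ⇒ G_1=29
G_1=29  [base 3] 3^3 + 2  →[3↦4]→  4^4 + 2 = 258  −1 ⇒ G_2=257

ω^ω + 1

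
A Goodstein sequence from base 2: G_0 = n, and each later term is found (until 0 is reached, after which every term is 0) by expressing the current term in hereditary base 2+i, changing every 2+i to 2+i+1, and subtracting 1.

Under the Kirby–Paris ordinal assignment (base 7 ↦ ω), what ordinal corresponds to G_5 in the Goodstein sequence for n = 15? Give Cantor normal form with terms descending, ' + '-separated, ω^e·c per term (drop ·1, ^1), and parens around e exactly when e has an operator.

base 2: 15 = 2^(2 + 1) + 2^2 + 2 + 1; at 3: 3^(3 + 1) + 3^3 + 3 + 1 = 112; next = 111
base 3: 111 = 3^(3 + 1) + 3^3 + 3; at 4: 4^(4 + 1) + 4^4 + 4 = 1284; next = 1283
base 4: 1283 = 4^(4 + 1) + 4^4 + 3; at 5: 5^(5 + 1) + 5^5 + 3 = 18753; next = 18752
base 5: 18752 = 5^(5 + 1) + 5^5 + 2; at 6: 6^(6 + 1) + 6^6 + 2 = 326594; next = 326593
base 6: 326593 = 6^(6 + 1) + 6^6 + 1; at 7: 7^(7 + 1) + 7^7 + 1 = 6588345; next = 6588344
base 7: 6588344 = 7^(7 + 1) + 7^7; at 8: 8^(8 + 1) + 8^8 = 150994944; next = 150994943

ω^(ω + 1) + ω^ω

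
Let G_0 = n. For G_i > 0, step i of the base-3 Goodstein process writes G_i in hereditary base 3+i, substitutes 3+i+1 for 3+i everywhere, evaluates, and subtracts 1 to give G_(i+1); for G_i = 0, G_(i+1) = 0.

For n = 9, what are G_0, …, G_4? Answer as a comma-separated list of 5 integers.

i=0: 9 = 3^2 (b=3); 3→4: 4^2 = 16; 16−1 = 15
i=1: 15 = 3·4 + 3 (b=4); 4→5: 3·5 + 3 = 18; 18−1 = 17
i=2: 17 = 3·5 + 2 (b=5); 5→6: 3·6 + 2 = 20; 20−1 = 19
i=3: 19 = 3·6 + 1 (b=6); 6→7: 3·7 + 1 = 22; 22−1 = 21

9, 15, 17, 19, 21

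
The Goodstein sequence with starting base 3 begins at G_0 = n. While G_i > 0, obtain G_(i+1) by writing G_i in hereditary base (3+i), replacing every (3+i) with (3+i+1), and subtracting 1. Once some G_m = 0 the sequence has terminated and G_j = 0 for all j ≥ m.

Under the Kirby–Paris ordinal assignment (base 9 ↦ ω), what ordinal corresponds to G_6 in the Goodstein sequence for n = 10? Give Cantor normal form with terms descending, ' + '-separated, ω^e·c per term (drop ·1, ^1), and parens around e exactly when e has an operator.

ω·4

[0] 10 ≡ 3^2 + 1 (base 3). Lift 4: 17. −1: 16.
[1] 16 ≡ 4^2 (base 4). Lift 5: 25. −1: 24.
[2] 24 ≡ 4·5 + 4 (base 5). Lift 6: 28. −1: 27.
[3] 27 ≡ 4·6 + 3 (base 6). Lift 7: 31. −1: 30.
[4] 30 ≡ 4·7 + 2 (base 7). Lift 8: 34. −1: 33.
[5] 33 ≡ 4·8 + 1 (base 8). Lift 9: 37. −1: 36.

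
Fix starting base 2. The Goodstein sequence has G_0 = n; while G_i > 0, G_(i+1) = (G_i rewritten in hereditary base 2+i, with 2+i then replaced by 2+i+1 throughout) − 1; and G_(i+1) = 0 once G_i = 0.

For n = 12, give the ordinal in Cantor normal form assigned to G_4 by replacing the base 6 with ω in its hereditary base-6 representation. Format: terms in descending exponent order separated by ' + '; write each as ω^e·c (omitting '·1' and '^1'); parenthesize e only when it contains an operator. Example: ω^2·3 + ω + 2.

ω^(ω + 1) + ω^2·2 + ω + 5

base 2: 12 = 2^(2 + 1) + 2^2; at 3: 3^(3 + 1) + 3^3 = 108; next = 107
base 3: 107 = 3^(3 + 1) + 2·3^2 + 2·3 + 2; at 4: 4^(4 + 1) + 2·4^2 + 2·4 + 2 = 1066; next = 1065
base 4: 1065 = 4^(4 + 1) + 2·4^2 + 2·4 + 1; at 5: 5^(5 + 1) + 2·5^2 + 2·5 + 1 = 15686; next = 15685
base 5: 15685 = 5^(5 + 1) + 2·5^2 + 2·5; at 6: 6^(6 + 1) + 2·6^2 + 2·6 = 280020; next = 280019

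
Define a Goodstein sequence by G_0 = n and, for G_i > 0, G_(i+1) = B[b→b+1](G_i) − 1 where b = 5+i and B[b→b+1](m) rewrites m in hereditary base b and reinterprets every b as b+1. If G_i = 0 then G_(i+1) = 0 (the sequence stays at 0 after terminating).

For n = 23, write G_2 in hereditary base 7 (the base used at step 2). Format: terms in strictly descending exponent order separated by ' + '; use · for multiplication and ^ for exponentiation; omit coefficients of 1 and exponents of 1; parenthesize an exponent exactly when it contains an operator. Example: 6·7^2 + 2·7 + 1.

4·7 + 1

G_0 = 23. HB_5(23) = 4·5 + 3. Bump = 27. G_1 = 26.
G_1 = 26. HB_6(26) = 4·6 + 2. Bump = 30. G_2 = 29.
G_2 = 29. HB_7(29) = 4·7 + 1. Bump = 33. G_3 = 32.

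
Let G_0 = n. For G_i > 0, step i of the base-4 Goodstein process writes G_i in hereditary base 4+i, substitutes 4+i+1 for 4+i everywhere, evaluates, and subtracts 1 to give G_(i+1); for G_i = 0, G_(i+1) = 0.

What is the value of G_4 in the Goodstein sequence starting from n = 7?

7

base 4: 7 = 4 + 3; at 5: 5 + 3 = 8; next = 7
base 5: 7 = 5 + 2; at 6: 6 + 2 = 8; next = 7
base 6: 7 = 6 + 1; at 7: 7 + 1 = 8; next = 7
base 7: 7 = 7; at 8: 8 = 8; next = 7
base 8: 7 = 7; at 9: 7 = 7; next = 6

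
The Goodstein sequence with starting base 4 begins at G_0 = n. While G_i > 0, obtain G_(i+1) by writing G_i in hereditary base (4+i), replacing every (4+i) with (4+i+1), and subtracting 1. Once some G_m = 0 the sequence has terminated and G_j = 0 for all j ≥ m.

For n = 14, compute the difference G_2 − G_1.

base 4: 14 = 3·4 + 2; at 5: 3·5 + 2 = 17; next = 16
base 5: 16 = 3·5 + 1; at 6: 3·6 + 1 = 19; next = 18

2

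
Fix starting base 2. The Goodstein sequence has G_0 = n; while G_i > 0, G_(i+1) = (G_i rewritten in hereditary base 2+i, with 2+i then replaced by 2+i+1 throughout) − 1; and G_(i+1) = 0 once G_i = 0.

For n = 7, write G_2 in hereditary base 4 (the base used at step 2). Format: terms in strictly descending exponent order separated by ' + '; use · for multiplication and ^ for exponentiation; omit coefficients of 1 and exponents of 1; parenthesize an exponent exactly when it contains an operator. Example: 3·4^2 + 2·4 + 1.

base 2: 7 = 2^2 + 2 + 1; at 3: 3^3 + 3 + 1 = 31; next = 30
base 3: 30 = 3^3 + 3; at 4: 4^4 + 4 = 260; next = 259

4^4 + 3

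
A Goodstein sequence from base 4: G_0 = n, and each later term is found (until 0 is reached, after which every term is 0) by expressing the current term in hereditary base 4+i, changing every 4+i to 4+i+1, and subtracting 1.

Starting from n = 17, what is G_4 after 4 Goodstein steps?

i=0: 17 = 4^2 + 1 (b=4); 4→5: 5^2 + 1 = 26; 26−1 = 25
i=1: 25 = 5^2 (b=5); 5→6: 6^2 = 36; 36−1 = 35
i=2: 35 = 5·6 + 5 (b=6); 6→7: 5·7 + 5 = 40; 40−1 = 39
i=3: 39 = 5·7 + 4 (b=7); 7→8: 5·8 + 4 = 44; 44−1 = 43

43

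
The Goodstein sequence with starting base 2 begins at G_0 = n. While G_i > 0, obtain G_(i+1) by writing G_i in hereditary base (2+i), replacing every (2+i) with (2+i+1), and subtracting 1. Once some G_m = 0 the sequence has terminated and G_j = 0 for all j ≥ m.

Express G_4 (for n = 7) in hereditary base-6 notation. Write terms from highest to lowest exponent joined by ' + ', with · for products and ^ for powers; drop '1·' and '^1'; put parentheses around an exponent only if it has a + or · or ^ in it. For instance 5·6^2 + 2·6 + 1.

6^6 + 1

[0] 7 ≡ 2^2 + 2 + 1 (base 2). Lift 3: 31. −1: 30.
[1] 30 ≡ 3^3 + 3 (base 3). Lift 4: 260. −1: 259.
[2] 259 ≡ 4^4 + 3 (base 4). Lift 5: 3128. −1: 3127.
[3] 3127 ≡ 5^5 + 2 (base 5). Lift 6: 46658. −1: 46657.
[4] 46657 ≡ 6^6 + 1 (base 6). Lift 7: 823544. −1: 823543.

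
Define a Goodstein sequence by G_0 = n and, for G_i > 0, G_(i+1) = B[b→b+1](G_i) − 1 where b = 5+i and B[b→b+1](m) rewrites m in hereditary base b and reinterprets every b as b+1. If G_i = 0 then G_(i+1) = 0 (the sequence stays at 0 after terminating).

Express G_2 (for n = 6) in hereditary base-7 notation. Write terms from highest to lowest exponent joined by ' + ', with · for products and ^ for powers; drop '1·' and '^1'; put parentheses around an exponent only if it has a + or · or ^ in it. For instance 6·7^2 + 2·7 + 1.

6

i=0: 6 = 5 + 1 (b=5); 5→6: 6 + 1 = 7; 7−1 = 6
i=1: 6 = 6 (b=6); 6→7: 7 = 7; 7−1 = 6
i=2: 6 = 6 (b=7); 7→8: 6 = 6; 6−1 = 5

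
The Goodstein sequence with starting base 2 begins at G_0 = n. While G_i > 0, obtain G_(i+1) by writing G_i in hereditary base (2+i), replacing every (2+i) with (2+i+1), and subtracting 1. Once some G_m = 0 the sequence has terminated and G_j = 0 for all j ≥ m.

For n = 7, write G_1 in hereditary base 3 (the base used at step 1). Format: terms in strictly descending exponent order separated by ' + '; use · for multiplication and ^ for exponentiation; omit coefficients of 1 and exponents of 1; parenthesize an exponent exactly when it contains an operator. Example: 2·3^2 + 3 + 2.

3^3 + 3

[0] 7 ≡ 2^2 + 2 + 1 (base 2). Lift 3: 31. −1: 30.
[1] 30 ≡ 3^3 + 3 (base 3). Lift 4: 260. −1: 259.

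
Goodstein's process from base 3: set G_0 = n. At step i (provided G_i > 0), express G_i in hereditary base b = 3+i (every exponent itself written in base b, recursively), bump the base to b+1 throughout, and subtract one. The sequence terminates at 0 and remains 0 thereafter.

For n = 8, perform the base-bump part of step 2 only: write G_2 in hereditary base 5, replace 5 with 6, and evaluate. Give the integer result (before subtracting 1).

12

(0) 8|_3 = 2·3 + 2 ↦ 2·4 + 2|_4 = 10 ⇒ 9
(1) 9|_4 = 2·4 + 1 ↦ 2·5 + 1|_5 = 11 ⇒ 10
(2) 10|_5 = 2·5 ↦ 2·6|_6 = 12 ⇒ 11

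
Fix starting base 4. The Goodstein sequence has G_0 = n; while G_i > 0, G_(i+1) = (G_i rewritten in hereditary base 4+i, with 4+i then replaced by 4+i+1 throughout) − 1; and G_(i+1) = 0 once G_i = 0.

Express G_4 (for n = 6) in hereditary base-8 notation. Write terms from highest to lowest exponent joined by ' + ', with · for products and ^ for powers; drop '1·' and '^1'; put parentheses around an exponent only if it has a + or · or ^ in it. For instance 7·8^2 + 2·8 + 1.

5

G_0 = 6. HB_4(6) = 4 + 2. Bump = 7. G_1 = 6.
G_1 = 6. HB_5(6) = 5 + 1. Bump = 7. G_2 = 6.
G_2 = 6. HB_6(6) = 6. Bump = 7. G_3 = 6.
G_3 = 6. HB_7(6) = 6. Bump = 6. G_4 = 5.
G_4 = 5. HB_8(5) = 5. Bump = 5. G_5 = 4.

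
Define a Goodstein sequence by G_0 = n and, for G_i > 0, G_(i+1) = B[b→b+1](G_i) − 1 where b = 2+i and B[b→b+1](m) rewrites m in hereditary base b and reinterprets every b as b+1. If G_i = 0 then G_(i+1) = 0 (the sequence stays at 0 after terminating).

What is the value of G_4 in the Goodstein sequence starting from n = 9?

140743

[0] 9 ≡ 2^(2 + 1) + 1 (base 2). Lift 3: 82. −1: 81.
[1] 81 ≡ 3^(3 + 1) (base 3). Lift 4: 1024. −1: 1023.
[2] 1023 ≡ 3·4^4 + 3·4^3 + 3·4^2 + 3·4 + 3 (base 4). Lift 5: 9843. −1: 9842.
[3] 9842 ≡ 3·5^5 + 3·5^3 + 3·5^2 + 3·5 + 2 (base 5). Lift 6: 140744. −1: 140743.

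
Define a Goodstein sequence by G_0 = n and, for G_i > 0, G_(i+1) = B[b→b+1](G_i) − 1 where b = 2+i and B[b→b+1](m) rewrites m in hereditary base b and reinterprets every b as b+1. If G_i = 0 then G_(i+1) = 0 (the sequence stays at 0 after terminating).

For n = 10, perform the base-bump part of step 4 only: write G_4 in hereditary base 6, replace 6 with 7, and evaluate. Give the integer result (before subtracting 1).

4215755

G_0=10  [base 2] 2^(2 + 1) + 2  →[2↦3]→  3^(3 + 1) + 3 = 84  −1 ⇒ G_1=83
G_1=83  [base 3] 3^(3 + 1) + 2  →[3↦4]→  4^(4 + 1) + 2 = 1026  −1 ⇒ G_2=1025
G_2=1025  [base 4] 4^(4 + 1) + 1  →[4↦5]→  5^(5 + 1) + 1 = 15626  −1 ⇒ G_3=15625
G_3=15625  [base 5] 5^(5 + 1)  →[5↦6]→  6^(6 + 1) = 279936  −1 ⇒ G_4=279935
G_4=279935  [base 6] 5·6^6 + 5·6^5 + 5·6^4 + 5·6^3 + 5·6^2 + 5·6 + 5  →[6↦7]→  5·7^7 + 5·7^5 + 5·7^4 + 5·7^3 + 5·7^2 + 5·7 + 5 = 4215755  −1 ⇒ G_5=4215754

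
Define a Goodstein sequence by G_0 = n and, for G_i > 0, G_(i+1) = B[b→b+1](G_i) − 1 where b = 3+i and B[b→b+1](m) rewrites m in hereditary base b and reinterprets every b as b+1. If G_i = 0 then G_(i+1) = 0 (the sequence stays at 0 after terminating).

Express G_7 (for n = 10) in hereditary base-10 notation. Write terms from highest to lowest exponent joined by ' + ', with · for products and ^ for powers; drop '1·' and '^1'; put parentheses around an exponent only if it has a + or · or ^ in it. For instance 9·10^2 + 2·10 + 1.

3·10 + 9

10 —HB3→ 3^2 + 1 —bump→ 4^2 + 1 = 17 —(−1)→ 16
16 —HB4→ 4^2 —bump→ 5^2 = 25 —(−1)→ 24
24 —HB5→ 4·5 + 4 —bump→ 4·6 + 4 = 28 —(−1)→ 27
27 —HB6→ 4·6 + 3 —bump→ 4·7 + 3 = 31 —(−1)→ 30
30 —HB7→ 4·7 + 2 —bump→ 4·8 + 2 = 34 —(−1)→ 33
33 —HB8→ 4·8 + 1 —bump→ 4·9 + 1 = 37 —(−1)→ 36
36 —HB9→ 4·9 —bump→ 4·10 = 40 —(−1)→ 39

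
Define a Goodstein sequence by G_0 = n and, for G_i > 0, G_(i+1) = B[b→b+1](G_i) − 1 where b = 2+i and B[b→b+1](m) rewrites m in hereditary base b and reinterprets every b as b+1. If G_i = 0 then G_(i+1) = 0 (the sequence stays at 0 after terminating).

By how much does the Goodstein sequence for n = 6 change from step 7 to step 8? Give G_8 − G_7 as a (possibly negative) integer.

[0] 6 ≡ 2^2 + 2 (base 2). Lift 3: 30. −1: 29.
[1] 29 ≡ 3^3 + 2 (base 3). Lift 4: 258. −1: 257.
[2] 257 ≡ 4^4 + 1 (base 4). Lift 5: 3126. −1: 3125.
[3] 3125 ≡ 5^5 (base 5). Lift 6: 46656. −1: 46655.
[4] 46655 ≡ 5·6^5 + 5·6^4 + 5·6^3 + 5·6^2 + 5·6 + 5 (base 6). Lift 7: 98040. −1: 98039.
[5] 98039 ≡ 5·7^5 + 5·7^4 + 5·7^3 + 5·7^2 + 5·7 + 4 (base 7). Lift 8: 187244. −1: 187243.
[6] 187243 ≡ 5·8^5 + 5·8^4 + 5·8^3 + 5·8^2 + 5·8 + 3 (base 8). Lift 9: 332148. −1: 332147.
[7] 332147 ≡ 5·9^5 + 5·9^4 + 5·9^3 + 5·9^2 + 5·9 + 2 (base 9). Lift 10: 555552. −1: 555551.

223404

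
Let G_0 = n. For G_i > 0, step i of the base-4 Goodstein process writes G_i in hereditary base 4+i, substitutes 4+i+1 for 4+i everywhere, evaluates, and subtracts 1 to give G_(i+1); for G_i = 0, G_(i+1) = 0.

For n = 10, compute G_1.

11

i=0: 10 = 2·4 + 2 (b=4); 4→5: 2·5 + 2 = 12; 12−1 = 11
i=1: 11 = 2·5 + 1 (b=5); 5→6: 2·6 + 1 = 13; 13−1 = 12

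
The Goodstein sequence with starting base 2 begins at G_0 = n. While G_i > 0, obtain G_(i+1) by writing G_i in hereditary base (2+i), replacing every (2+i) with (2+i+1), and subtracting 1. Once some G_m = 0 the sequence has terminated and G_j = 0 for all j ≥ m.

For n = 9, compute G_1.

81

[0] 9 ≡ 2^(2 + 1) + 1 (base 2). Lift 3: 82. −1: 81.
[1] 81 ≡ 3^(3 + 1) (base 3). Lift 4: 1024. −1: 1023.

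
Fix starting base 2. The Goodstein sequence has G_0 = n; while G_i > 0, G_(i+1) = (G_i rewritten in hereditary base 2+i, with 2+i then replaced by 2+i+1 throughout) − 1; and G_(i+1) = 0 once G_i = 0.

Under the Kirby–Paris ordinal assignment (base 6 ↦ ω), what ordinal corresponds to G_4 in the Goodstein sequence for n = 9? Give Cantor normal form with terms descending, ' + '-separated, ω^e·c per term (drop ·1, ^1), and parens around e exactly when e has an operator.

(0) 9|_2 = 2^(2 + 1) + 1 ↦ 3^(3 + 1) + 1|_3 = 82 ⇒ 81
(1) 81|_3 = 3^(3 + 1) ↦ 4^(4 + 1)|_4 = 1024 ⇒ 1023
(2) 1023|_4 = 3·4^4 + 3·4^3 + 3·4^2 + 3·4 + 3 ↦ 3·5^5 + 3·5^3 + 3·5^2 + 3·5 + 3|_5 = 9843 ⇒ 9842
(3) 9842|_5 = 3·5^5 + 3·5^3 + 3·5^2 + 3·5 + 2 ↦ 3·6^6 + 3·6^3 + 3·6^2 + 3·6 + 2|_6 = 140744 ⇒ 140743

ω^ω·3 + ω^3·3 + ω^2·3 + ω·3 + 1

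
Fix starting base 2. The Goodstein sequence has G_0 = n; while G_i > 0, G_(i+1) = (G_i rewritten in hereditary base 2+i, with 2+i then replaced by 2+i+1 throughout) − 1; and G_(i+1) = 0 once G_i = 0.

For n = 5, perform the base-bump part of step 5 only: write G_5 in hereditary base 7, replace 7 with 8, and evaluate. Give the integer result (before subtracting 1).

i=0: 5 = 2^2 + 1 (b=2); 2→3: 3^3 + 1 = 28; 28−1 = 27
i=1: 27 = 3^3 (b=3); 3→4: 4^4 = 256; 256−1 = 255
i=2: 255 = 3·4^3 + 3·4^2 + 3·4 + 3 (b=4); 4→5: 3·5^3 + 3·5^2 + 3·5 + 3 = 468; 468−1 = 467
i=3: 467 = 3·5^3 + 3·5^2 + 3·5 + 2 (b=5); 5→6: 3·6^3 + 3·6^2 + 3·6 + 2 = 776; 776−1 = 775
i=4: 775 = 3·6^3 + 3·6^2 + 3·6 + 1 (b=6); 6→7: 3·7^3 + 3·7^2 + 3·7 + 1 = 1198; 1198−1 = 1197
i=5: 1197 = 3·7^3 + 3·7^2 + 3·7 (b=7); 7→8: 3·8^3 + 3·8^2 + 3·8 = 1752; 1752−1 = 1751

1752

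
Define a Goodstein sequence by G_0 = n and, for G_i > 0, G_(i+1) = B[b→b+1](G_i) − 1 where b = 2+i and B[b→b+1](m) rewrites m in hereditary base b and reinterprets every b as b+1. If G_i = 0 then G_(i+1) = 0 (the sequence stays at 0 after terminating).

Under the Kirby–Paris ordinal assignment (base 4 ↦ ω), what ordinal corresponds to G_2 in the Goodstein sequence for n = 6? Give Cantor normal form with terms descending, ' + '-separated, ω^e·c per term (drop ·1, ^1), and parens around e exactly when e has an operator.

ω^ω + 1

i=0: 6 = 2^2 + 2 (b=2); 2→3: 3^3 + 3 = 30; 30−1 = 29
i=1: 29 = 3^3 + 2 (b=3); 3→4: 4^4 + 2 = 258; 258−1 = 257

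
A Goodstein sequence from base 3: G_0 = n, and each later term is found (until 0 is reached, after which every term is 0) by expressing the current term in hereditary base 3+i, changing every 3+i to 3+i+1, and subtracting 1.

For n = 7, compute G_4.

9

G_0=7  [base 3] 2·3 + 1  →[3↦4]→  2·4 + 1 = 9  −1 ⇒ G_1=8
G_1=8  [base 4] 2·4  →[4↦5]→  2·5 = 10  −1 ⇒ G_2=9
G_2=9  [base 5] 5 + 4  →[5↦6]→  6 + 4 = 10  −1 ⇒ G_3=9
G_3=9  [base 6] 6 + 3  →[6↦7]→  7 + 3 = 10  −1 ⇒ G_4=9
G_4=9  [base 7] 7 + 2  →[7↦8]→  8 + 2 = 10  −1 ⇒ G_5=9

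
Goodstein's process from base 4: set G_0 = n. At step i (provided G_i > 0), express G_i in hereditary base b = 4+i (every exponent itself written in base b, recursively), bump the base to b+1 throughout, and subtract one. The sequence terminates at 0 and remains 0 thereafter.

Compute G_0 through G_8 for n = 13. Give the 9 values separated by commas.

13, 15, 17, 18, 19, 20, 21, 22, 23

G_0 = 13. HB_4(13) = 3·4 + 1. Bump = 16. G_1 = 15.
G_1 = 15. HB_5(15) = 3·5. Bump = 18. G_2 = 17.
G_2 = 17. HB_6(17) = 2·6 + 5. Bump = 19. G_3 = 18.
G_3 = 18. HB_7(18) = 2·7 + 4. Bump = 20. G_4 = 19.
G_4 = 19. HB_8(19) = 2·8 + 3. Bump = 21. G_5 = 20.
G_5 = 20. HB_9(20) = 2·9 + 2. Bump = 22. G_6 = 21.
G_6 = 21. HB_10(21) = 2·10 + 1. Bump = 23. G_7 = 22.
G_7 = 22. HB_11(22) = 2·11. Bump = 24. G_8 = 23.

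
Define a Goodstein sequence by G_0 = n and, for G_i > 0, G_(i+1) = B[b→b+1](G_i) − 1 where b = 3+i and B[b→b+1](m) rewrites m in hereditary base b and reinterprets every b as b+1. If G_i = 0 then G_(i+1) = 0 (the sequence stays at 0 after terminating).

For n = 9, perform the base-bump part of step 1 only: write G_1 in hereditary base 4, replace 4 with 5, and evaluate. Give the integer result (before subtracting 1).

18

i=0: 9 = 3^2 (b=3); 3→4: 4^2 = 16; 16−1 = 15
i=1: 15 = 3·4 + 3 (b=4); 4→5: 3·5 + 3 = 18; 18−1 = 17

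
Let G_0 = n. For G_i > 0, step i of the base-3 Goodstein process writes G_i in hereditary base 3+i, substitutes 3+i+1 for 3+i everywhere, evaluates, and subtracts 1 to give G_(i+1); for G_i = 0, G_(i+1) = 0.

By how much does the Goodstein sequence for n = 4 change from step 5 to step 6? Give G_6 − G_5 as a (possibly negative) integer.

(0) 4|_3 = 3 + 1 ↦ 4 + 1|_4 = 5 ⇒ 4
(1) 4|_4 = 4 ↦ 5|_5 = 5 ⇒ 4
(2) 4|_5 = 4 ↦ 4|_6 = 4 ⇒ 3
(3) 3|_6 = 3 ↦ 3|_7 = 3 ⇒ 2
(4) 2|_7 = 2 ↦ 2|_8 = 2 ⇒ 1
(5) 1|_8 = 1 ↦ 1|_9 = 1 ⇒ 0

-1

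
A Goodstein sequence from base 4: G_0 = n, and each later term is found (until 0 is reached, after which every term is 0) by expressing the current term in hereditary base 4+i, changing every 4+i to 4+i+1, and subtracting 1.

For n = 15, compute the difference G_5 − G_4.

1

G_0 = 15. HB_4(15) = 3·4 + 3. Bump = 18. G_1 = 17.
G_1 = 17. HB_5(17) = 3·5 + 2. Bump = 20. G_2 = 19.
G_2 = 19. HB_6(19) = 3·6 + 1. Bump = 22. G_3 = 21.
G_3 = 21. HB_7(21) = 3·7. Bump = 24. G_4 = 23.
G_4 = 23. HB_8(23) = 2·8 + 7. Bump = 25. G_5 = 24.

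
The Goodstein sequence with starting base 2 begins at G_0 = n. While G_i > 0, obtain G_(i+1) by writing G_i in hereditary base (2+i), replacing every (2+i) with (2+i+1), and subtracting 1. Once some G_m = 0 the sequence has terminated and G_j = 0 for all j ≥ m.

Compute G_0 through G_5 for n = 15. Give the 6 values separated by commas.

G_0 = 15. HB_2(15) = 2^(2 + 1) + 2^2 + 2 + 1. Bump = 112. G_1 = 111.
G_1 = 111. HB_3(111) = 3^(3 + 1) + 3^3 + 3. Bump = 1284. G_2 = 1283.
G_2 = 1283. HB_4(1283) = 4^(4 + 1) + 4^4 + 3. Bump = 18753. G_3 = 18752.
G_3 = 18752. HB_5(18752) = 5^(5 + 1) + 5^5 + 2. Bump = 326594. G_4 = 326593.
G_4 = 326593. HB_6(326593) = 6^(6 + 1) + 6^6 + 1. Bump = 6588345. G_5 = 6588344.

15, 111, 1283, 18752, 326593, 6588344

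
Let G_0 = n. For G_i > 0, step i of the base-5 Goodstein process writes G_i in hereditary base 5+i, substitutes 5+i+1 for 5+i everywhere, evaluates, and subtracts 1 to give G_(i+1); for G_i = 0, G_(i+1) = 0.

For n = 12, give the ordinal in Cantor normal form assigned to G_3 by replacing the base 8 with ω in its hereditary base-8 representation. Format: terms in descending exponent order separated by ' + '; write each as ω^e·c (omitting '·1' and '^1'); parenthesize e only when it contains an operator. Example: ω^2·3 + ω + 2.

ω + 7

step 0: 12 = 2·5 + 2; sub 6 for 5: 2·6 + 2; = 14; G_1 = 14−1 = 13
step 1: 13 = 2·6 + 1; sub 7 for 6: 2·7 + 1; = 15; G_2 = 15−1 = 14
step 2: 14 = 2·7; sub 8 for 7: 2·8; = 16; G_3 = 16−1 = 15
step 3: 15 = 8 + 7; sub 9 for 8: 9 + 7; = 16; G_4 = 16−1 = 15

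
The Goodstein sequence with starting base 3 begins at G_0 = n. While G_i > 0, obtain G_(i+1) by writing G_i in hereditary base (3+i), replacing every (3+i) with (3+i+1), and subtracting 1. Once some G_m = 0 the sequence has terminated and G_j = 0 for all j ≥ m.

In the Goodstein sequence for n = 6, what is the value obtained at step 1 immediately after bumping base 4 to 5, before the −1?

8

G_0 = 6. HB_3(6) = 2·3. Bump = 8. G_1 = 7.
G_1 = 7. HB_4(7) = 4 + 3. Bump = 8. G_2 = 7.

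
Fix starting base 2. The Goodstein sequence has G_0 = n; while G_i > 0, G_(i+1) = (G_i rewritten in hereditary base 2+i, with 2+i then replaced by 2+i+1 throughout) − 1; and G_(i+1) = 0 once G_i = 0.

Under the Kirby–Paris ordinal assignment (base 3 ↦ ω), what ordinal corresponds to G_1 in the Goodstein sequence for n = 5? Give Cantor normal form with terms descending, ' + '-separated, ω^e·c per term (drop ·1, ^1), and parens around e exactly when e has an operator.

step 0: 5 = 2^2 + 1; sub 3 for 2: 3^3 + 1; = 28; G_1 = 28−1 = 27
step 1: 27 = 3^3; sub 4 for 3: 4^4; = 256; G_2 = 256−1 = 255

ω^ω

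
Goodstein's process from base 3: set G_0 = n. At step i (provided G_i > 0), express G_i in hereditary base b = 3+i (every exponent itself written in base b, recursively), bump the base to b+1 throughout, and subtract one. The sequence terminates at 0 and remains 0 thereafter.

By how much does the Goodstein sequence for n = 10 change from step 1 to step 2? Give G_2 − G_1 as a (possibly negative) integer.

[0] 10 ≡ 3^2 + 1 (base 3). Lift 4: 17. −1: 16.
[1] 16 ≡ 4^2 (base 4). Lift 5: 25. −1: 24.

8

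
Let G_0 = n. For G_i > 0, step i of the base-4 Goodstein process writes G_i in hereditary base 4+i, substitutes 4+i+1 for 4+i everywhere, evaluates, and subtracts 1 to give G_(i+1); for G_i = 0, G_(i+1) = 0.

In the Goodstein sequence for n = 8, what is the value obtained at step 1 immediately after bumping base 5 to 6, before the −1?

10

base 4: 8 = 2·4; at 5: 2·5 = 10; next = 9
base 5: 9 = 5 + 4; at 6: 6 + 4 = 10; next = 9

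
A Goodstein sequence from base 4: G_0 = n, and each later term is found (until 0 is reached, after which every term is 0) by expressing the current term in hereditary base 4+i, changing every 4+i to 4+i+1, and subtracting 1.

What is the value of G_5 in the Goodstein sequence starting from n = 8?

9

[0] 8 ≡ 2·4 (base 4). Lift 5: 10. −1: 9.
[1] 9 ≡ 5 + 4 (base 5). Lift 6: 10. −1: 9.
[2] 9 ≡ 6 + 3 (base 6). Lift 7: 10. −1: 9.
[3] 9 ≡ 7 + 2 (base 7). Lift 8: 10. −1: 9.
[4] 9 ≡ 8 + 1 (base 8). Lift 9: 10. −1: 9.
[5] 9 ≡ 9 (base 9). Lift 10: 10. −1: 9.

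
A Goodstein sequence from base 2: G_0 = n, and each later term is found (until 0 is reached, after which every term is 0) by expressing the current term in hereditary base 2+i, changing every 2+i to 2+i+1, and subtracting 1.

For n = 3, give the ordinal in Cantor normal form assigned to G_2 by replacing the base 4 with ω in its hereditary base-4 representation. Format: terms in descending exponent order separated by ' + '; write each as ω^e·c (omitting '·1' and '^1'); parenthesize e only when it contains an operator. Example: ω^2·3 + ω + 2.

G_0=3  [base 2] 2 + 1  →[2↦3]→  3 + 1 = 4  −1 ⇒ G_1=3
G_1=3  [base 3] 3  →[3↦4]→  4 = 4  −1 ⇒ G_2=3
G_2=3  [base 4] 3  →[4↦5]→  3 = 3  −1 ⇒ G_3=2

3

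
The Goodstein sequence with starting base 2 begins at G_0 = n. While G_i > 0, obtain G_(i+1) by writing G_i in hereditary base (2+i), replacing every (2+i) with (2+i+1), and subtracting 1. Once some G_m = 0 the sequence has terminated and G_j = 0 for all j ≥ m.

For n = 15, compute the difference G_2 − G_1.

G_0=15  [base 2] 2^(2 + 1) + 2^2 + 2 + 1  →[2↦3]→  3^(3 + 1) + 3^3 + 3 + 1 = 112  −1 ⇒ G_1=111
G_1=111  [base 3] 3^(3 + 1) + 3^3 + 3  →[3↦4]→  4^(4 + 1) + 4^4 + 4 = 1284  −1 ⇒ G_2=1283

1172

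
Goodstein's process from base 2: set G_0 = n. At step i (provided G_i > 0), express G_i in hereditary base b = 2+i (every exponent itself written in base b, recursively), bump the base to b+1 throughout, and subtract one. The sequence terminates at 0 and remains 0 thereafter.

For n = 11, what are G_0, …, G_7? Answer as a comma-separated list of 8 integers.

base 2: 11 = 2^(2 + 1) + 2 + 1; at 3: 3^(3 + 1) + 3 + 1 = 85; next = 84
base 3: 84 = 3^(3 + 1) + 3; at 4: 4^(4 + 1) + 4 = 1028; next = 1027
base 4: 1027 = 4^(4 + 1) + 3; at 5: 5^(5 + 1) + 3 = 15628; next = 15627
base 5: 15627 = 5^(5 + 1) + 2; at 6: 6^(6 + 1) + 2 = 279938; next = 279937
base 6: 279937 = 6^(6 + 1) + 1; at 7: 7^(7 + 1) + 1 = 5764802; next = 5764801
base 7: 5764801 = 7^(7 + 1); at 8: 8^(8 + 1) = 134217728; next = 134217727
base 8: 134217727 = 7·8^8 + 7·8^7 + 7·8^6 + 7·8^5 + 7·8^4 + 7·8^3 + 7·8^2 + 7·8 + 7; at 9: 7·9^9 + 7·9^7 + 7·9^6 + 7·9^5 + 7·9^4 + 7·9^3 + 7·9^2 + 7·9 + 7 = 2749609303; next = 2749609302

11, 84, 1027, 15627, 279937, 5764801, 134217727, 2749609302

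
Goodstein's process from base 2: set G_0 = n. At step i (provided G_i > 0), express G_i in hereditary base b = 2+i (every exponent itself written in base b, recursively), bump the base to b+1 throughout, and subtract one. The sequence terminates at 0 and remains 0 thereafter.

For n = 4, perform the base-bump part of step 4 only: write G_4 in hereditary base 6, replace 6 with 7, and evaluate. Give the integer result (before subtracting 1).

4 —HB2→ 2^2 —bump→ 3^3 = 27 —(−1)→ 26
26 —HB3→ 2·3^2 + 2·3 + 2 —bump→ 2·4^2 + 2·4 + 2 = 42 —(−1)→ 41
41 —HB4→ 2·4^2 + 2·4 + 1 —bump→ 2·5^2 + 2·5 + 1 = 61 —(−1)→ 60
60 —HB5→ 2·5^2 + 2·5 —bump→ 2·6^2 + 2·6 = 84 —(−1)→ 83
83 —HB6→ 2·6^2 + 6 + 5 —bump→ 2·7^2 + 7 + 5 = 110 —(−1)→ 109

110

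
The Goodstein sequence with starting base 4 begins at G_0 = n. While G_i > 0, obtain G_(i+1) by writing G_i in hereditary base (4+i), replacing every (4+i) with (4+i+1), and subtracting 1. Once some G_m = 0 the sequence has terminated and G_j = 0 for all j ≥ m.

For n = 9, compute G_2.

(0) 9|_4 = 2·4 + 1 ↦ 2·5 + 1|_5 = 11 ⇒ 10
(1) 10|_5 = 2·5 ↦ 2·6|_6 = 12 ⇒ 11
(2) 11|_6 = 6 + 5 ↦ 7 + 5|_7 = 12 ⇒ 11

11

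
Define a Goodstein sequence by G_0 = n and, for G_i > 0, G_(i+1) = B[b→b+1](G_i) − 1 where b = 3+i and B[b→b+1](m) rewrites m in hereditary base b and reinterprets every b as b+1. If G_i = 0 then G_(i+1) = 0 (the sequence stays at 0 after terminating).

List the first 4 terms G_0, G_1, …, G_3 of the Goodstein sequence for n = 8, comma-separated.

i=0: 8 = 2·3 + 2 (b=3); 3→4: 2·4 + 2 = 10; 10−1 = 9
i=1: 9 = 2·4 + 1 (b=4); 4→5: 2·5 + 1 = 11; 11−1 = 10
i=2: 10 = 2·5 (b=5); 5→6: 2·6 = 12; 12−1 = 11

8, 9, 10, 11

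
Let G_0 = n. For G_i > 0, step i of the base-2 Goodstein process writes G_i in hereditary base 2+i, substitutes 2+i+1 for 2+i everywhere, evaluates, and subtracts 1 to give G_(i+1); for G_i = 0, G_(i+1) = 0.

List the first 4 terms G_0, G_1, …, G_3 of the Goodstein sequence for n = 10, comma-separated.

(0) 10|_2 = 2^(2 + 1) + 2 ↦ 3^(3 + 1) + 3|_3 = 84 ⇒ 83
(1) 83|_3 = 3^(3 + 1) + 2 ↦ 4^(4 + 1) + 2|_4 = 1026 ⇒ 1025
(2) 1025|_4 = 4^(4 + 1) + 1 ↦ 5^(5 + 1) + 1|_5 = 15626 ⇒ 15625

10, 83, 1025, 15625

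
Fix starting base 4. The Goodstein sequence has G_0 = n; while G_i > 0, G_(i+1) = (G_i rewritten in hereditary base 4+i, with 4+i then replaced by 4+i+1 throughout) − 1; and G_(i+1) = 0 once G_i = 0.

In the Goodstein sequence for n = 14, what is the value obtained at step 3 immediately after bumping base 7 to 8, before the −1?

14 —HB4→ 3·4 + 2 —bump→ 3·5 + 2 = 17 —(−1)→ 16
16 —HB5→ 3·5 + 1 —bump→ 3·6 + 1 = 19 —(−1)→ 18
18 —HB6→ 3·6 —bump→ 3·7 = 21 —(−1)→ 20
20 —HB7→ 2·7 + 6 —bump→ 2·8 + 6 = 22 —(−1)→ 21

22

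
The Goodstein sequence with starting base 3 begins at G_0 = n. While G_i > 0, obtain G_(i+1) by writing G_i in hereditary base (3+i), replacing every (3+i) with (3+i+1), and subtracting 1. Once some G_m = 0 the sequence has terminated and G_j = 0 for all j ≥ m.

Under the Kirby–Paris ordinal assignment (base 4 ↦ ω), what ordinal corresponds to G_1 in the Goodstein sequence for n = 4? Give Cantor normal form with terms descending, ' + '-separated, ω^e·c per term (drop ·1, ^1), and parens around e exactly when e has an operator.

G_0=4  [base 3] 3 + 1  →[3↦4]→  4 + 1 = 5  −1 ⇒ G_1=4
G_1=4  [base 4] 4  →[4↦5]→  5 = 5  −1 ⇒ G_2=4

ω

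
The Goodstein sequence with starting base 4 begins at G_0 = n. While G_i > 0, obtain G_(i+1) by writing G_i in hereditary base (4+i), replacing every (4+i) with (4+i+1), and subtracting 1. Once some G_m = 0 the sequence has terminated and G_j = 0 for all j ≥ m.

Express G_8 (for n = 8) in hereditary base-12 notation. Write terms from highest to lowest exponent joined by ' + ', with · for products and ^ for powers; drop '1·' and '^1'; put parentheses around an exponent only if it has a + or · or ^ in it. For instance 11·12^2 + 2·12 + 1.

7

(0) 8|_4 = 2·4 ↦ 2·5|_5 = 10 ⇒ 9
(1) 9|_5 = 5 + 4 ↦ 6 + 4|_6 = 10 ⇒ 9
(2) 9|_6 = 6 + 3 ↦ 7 + 3|_7 = 10 ⇒ 9
(3) 9|_7 = 7 + 2 ↦ 8 + 2|_8 = 10 ⇒ 9
(4) 9|_8 = 8 + 1 ↦ 9 + 1|_9 = 10 ⇒ 9
(5) 9|_9 = 9 ↦ 10|_10 = 10 ⇒ 9
(6) 9|_10 = 9 ↦ 9|_11 = 9 ⇒ 8
(7) 8|_11 = 8 ↦ 8|_12 = 8 ⇒ 7
(8) 7|_12 = 7 ↦ 7|_13 = 7 ⇒ 6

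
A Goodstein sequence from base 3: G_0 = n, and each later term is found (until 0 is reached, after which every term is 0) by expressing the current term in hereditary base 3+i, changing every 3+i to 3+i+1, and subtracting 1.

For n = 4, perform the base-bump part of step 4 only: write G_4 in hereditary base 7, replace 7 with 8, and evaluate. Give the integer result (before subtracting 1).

2

step 0: 4 = 3 + 1; sub 4 for 3: 4 + 1; = 5; G_1 = 5−1 = 4
step 1: 4 = 4; sub 5 for 4: 5; = 5; G_2 = 5−1 = 4
step 2: 4 = 4; sub 6 for 5: 4; = 4; G_3 = 4−1 = 3
step 3: 3 = 3; sub 7 for 6: 3; = 3; G_4 = 3−1 = 2
step 4: 2 = 2; sub 8 for 7: 2; = 2; G_5 = 2−1 = 1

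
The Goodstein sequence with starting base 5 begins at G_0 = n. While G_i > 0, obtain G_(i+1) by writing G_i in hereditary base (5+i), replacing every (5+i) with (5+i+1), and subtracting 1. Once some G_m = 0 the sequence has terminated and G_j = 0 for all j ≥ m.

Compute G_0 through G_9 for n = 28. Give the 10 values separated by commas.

28, 38, 50, 64, 80, 87, 94, 101, 108, 115

G_0=28  [base 5] 5^2 + 3  →[5↦6]→  6^2 + 3 = 39  −1 ⇒ G_1=38
G_1=38  [base 6] 6^2 + 2  →[6↦7]→  7^2 + 2 = 51  −1 ⇒ G_2=50
G_2=50  [base 7] 7^2 + 1  →[7↦8]→  8^2 + 1 = 65  −1 ⇒ G_3=64
G_3=64  [base 8] 8^2  →[8↦9]→  9^2 = 81  −1 ⇒ G_4=80
G_4=80  [base 9] 8·9 + 8  →[9↦10]→  8·10 + 8 = 88  −1 ⇒ G_5=87
G_5=87  [base 10] 8·10 + 7  →[10↦11]→  8·11 + 7 = 95  −1 ⇒ G_6=94
G_6=94  [base 11] 8·11 + 6  →[11↦12]→  8·12 + 6 = 102  −1 ⇒ G_7=101
G_7=101  [base 12] 8·12 + 5  →[12↦13]→  8·13 + 5 = 109  −1 ⇒ G_8=108
G_8=108  [base 13] 8·13 + 4  →[13↦14]→  8·14 + 4 = 116  −1 ⇒ G_9=115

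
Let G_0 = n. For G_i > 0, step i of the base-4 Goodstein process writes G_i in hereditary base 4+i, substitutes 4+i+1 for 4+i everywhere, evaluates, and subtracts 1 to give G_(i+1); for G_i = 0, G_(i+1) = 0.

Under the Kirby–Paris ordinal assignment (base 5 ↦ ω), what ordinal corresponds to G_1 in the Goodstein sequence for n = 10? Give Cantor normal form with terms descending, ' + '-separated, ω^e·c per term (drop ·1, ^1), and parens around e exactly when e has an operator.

ω·2 + 1

i=0: 10 = 2·4 + 2 (b=4); 4→5: 2·5 + 2 = 12; 12−1 = 11
i=1: 11 = 2·5 + 1 (b=5); 5→6: 2·6 + 1 = 13; 13−1 = 12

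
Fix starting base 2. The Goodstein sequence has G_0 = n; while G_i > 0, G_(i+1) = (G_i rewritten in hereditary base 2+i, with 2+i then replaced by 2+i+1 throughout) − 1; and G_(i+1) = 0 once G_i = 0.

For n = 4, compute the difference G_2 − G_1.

15

i=0: 4 = 2^2 (b=2); 2→3: 3^3 = 27; 27−1 = 26
i=1: 26 = 2·3^2 + 2·3 + 2 (b=3); 3→4: 2·4^2 + 2·4 + 2 = 42; 42−1 = 41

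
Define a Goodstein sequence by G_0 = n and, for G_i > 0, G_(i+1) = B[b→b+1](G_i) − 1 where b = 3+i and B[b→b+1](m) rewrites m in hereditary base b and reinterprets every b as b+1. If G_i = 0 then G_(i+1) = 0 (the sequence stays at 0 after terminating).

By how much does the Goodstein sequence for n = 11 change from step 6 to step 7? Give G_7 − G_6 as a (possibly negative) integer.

i=0: 11 = 3^2 + 2 (b=3); 3→4: 4^2 + 2 = 18; 18−1 = 17
i=1: 17 = 4^2 + 1 (b=4); 4→5: 5^2 + 1 = 26; 26−1 = 25
i=2: 25 = 5^2 (b=5); 5→6: 6^2 = 36; 36−1 = 35
i=3: 35 = 5·6 + 5 (b=6); 6→7: 5·7 + 5 = 40; 40−1 = 39
i=4: 39 = 5·7 + 4 (b=7); 7→8: 5·8 + 4 = 44; 44−1 = 43
i=5: 43 = 5·8 + 3 (b=8); 8→9: 5·9 + 3 = 48; 48−1 = 47
i=6: 47 = 5·9 + 2 (b=9); 9→10: 5·10 + 2 = 52; 52−1 = 51

4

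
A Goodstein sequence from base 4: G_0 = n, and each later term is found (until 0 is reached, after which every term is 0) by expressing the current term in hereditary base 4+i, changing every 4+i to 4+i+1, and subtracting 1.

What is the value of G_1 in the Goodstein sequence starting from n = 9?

G_0=9  [base 4] 2·4 + 1  →[4↦5]→  2·5 + 1 = 11  −1 ⇒ G_1=10
G_1=10  [base 5] 2·5  →[5↦6]→  2·6 = 12  −1 ⇒ G_2=11

10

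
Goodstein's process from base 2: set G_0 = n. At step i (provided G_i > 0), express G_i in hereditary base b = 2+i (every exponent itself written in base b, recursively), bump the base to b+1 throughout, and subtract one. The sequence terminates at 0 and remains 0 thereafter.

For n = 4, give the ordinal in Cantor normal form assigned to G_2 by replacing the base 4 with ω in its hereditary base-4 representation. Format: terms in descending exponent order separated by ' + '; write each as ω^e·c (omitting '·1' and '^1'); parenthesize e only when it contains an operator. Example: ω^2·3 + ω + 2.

4 —HB2→ 2^2 —bump→ 3^3 = 27 —(−1)→ 26
26 —HB3→ 2·3^2 + 2·3 + 2 —bump→ 2·4^2 + 2·4 + 2 = 42 —(−1)→ 41

ω^2·2 + ω·2 + 1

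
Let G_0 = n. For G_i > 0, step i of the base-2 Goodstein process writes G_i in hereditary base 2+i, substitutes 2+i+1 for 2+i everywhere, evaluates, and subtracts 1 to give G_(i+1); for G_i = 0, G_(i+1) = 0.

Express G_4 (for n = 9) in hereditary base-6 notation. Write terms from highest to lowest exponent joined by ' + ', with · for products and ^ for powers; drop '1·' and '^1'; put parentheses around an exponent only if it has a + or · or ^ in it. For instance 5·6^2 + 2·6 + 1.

3·6^6 + 3·6^3 + 3·6^2 + 3·6 + 1

base 2: 9 = 2^(2 + 1) + 1; at 3: 3^(3 + 1) + 1 = 82; next = 81
base 3: 81 = 3^(3 + 1); at 4: 4^(4 + 1) = 1024; next = 1023
base 4: 1023 = 3·4^4 + 3·4^3 + 3·4^2 + 3·4 + 3; at 5: 3·5^5 + 3·5^3 + 3·5^2 + 3·5 + 3 = 9843; next = 9842
base 5: 9842 = 3·5^5 + 3·5^3 + 3·5^2 + 3·5 + 2; at 6: 3·6^6 + 3·6^3 + 3·6^2 + 3·6 + 2 = 140744; next = 140743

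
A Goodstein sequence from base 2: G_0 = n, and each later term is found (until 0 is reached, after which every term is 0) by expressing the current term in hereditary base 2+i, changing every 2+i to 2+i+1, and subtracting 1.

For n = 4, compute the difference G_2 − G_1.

15

base 2: 4 = 2^2; at 3: 3^3 = 27; next = 26
base 3: 26 = 2·3^2 + 2·3 + 2; at 4: 2·4^2 + 2·4 + 2 = 42; next = 41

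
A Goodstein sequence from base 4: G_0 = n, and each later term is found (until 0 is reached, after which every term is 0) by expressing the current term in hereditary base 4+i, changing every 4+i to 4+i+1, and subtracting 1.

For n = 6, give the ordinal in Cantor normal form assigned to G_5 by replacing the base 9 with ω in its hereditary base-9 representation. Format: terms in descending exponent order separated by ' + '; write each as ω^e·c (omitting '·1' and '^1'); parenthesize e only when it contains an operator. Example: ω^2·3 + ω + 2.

4

[0] 6 ≡ 4 + 2 (base 4). Lift 5: 7. −1: 6.
[1] 6 ≡ 5 + 1 (base 5). Lift 6: 7. −1: 6.
[2] 6 ≡ 6 (base 6). Lift 7: 7. −1: 6.
[3] 6 ≡ 6 (base 7). Lift 8: 6. −1: 5.
[4] 5 ≡ 5 (base 8). Lift 9: 5. −1: 4.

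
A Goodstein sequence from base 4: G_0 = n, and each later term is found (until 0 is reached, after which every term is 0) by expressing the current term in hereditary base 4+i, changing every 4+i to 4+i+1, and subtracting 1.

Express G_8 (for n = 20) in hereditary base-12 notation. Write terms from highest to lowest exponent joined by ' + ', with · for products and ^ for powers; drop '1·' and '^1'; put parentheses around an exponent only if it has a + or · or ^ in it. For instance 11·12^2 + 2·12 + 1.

9·12 + 7

i=0: 20 = 4^2 + 4 (b=4); 4→5: 5^2 + 5 = 30; 30−1 = 29
i=1: 29 = 5^2 + 4 (b=5); 5→6: 6^2 + 4 = 40; 40−1 = 39
i=2: 39 = 6^2 + 3 (b=6); 6→7: 7^2 + 3 = 52; 52−1 = 51
i=3: 51 = 7^2 + 2 (b=7); 7→8: 8^2 + 2 = 66; 66−1 = 65
i=4: 65 = 8^2 + 1 (b=8); 8→9: 9^2 + 1 = 82; 82−1 = 81
i=5: 81 = 9^2 (b=9); 9→10: 10^2 = 100; 100−1 = 99
i=6: 99 = 9·10 + 9 (b=10); 10→11: 9·11 + 9 = 108; 108−1 = 107
i=7: 107 = 9·11 + 8 (b=11); 11→12: 9·12 + 8 = 116; 116−1 = 115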